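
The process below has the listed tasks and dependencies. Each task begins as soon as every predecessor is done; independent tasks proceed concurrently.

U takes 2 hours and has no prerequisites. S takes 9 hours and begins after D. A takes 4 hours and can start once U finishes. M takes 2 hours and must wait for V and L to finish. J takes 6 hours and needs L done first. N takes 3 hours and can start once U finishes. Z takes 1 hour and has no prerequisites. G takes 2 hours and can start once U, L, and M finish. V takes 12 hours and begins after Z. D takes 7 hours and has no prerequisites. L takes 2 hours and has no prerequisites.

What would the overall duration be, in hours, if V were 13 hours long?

18

As given, the longest chain is Z→V→M→G = 1+12+2+2 = 17, so the finish is 17 hours.
V is on the critical path; changing it to 13 makes that path 18 hours.
No other chain overtakes it, so the finish is 18 hours.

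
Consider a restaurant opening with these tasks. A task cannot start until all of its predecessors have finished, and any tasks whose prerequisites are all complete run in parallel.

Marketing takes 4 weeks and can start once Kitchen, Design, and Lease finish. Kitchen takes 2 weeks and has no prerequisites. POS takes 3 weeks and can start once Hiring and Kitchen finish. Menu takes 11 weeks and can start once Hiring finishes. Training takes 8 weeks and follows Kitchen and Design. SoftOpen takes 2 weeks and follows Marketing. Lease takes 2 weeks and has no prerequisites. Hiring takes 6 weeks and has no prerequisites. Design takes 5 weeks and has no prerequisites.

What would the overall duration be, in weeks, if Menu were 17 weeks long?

Actual critical path: Hiring→Menu = 6+11 = 17 ⇒ 17 weeks.
Since Menu is critical, the +6 change carries straight to that chain (now 23 weeks).
No other chain overtakes it, so the finish is 23 weeks.

23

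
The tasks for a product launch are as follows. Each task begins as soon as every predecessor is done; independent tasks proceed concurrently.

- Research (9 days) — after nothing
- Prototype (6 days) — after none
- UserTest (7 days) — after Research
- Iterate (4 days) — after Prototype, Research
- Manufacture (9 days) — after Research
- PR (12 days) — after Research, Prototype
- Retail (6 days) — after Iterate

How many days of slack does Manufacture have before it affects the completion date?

3

The longest chain is Research→PR = 9+12 = 21; overall finish 21 days.
Manufacture finishes as early as 18 and must finish by 21.
Slack of Manufacture = 12 − 9 = 3 days.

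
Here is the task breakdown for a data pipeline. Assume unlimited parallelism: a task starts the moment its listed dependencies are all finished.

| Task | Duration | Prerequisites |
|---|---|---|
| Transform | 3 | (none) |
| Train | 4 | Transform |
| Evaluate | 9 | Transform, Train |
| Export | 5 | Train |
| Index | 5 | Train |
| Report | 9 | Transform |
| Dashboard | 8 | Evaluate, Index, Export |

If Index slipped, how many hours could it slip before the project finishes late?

4

Transform→Train→Evaluate→Dashboard = 3+4+9+8 = 24 sets the makespan at 24 hours.
The longest chain containing Index totals 20 hours.
So Index can slip 16 − 12 = 4 hours.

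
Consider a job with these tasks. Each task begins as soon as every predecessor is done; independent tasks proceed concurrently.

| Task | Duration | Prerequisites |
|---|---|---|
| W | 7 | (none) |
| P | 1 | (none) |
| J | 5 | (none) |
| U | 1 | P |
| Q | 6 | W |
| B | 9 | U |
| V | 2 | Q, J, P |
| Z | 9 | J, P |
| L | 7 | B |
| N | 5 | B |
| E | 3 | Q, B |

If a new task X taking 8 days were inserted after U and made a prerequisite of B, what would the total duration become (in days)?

Originally the plan takes 18 days.
With X inserted, B now waits for max(U, X).
New critical path: P→U→X→B→L = 1+1+8+9+7 = 26 ⇒ 26 days.

26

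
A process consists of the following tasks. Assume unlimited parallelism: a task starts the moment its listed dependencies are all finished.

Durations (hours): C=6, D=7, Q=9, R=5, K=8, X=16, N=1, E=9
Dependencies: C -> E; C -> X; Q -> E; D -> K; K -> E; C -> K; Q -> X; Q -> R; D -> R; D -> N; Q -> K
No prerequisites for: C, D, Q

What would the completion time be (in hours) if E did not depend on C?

Before: longest chain Q→K→E = 9+8+9 = 26, finish 26.
Dropping C→E doesn't change E's earliest start (17); another predecessor still binds.
New critical path: Q→K→E = 9+8+9 = 26 ⇒ 26 hours.

26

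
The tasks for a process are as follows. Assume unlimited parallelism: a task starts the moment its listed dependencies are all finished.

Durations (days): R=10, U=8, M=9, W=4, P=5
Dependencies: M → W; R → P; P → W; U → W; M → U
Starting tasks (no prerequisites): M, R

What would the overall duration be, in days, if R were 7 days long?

21

Actual critical path: M→U→W = 9+8+4 = 21 ⇒ 21 days.
R has 2 days of float (longest path through it is 19).
That remains the longest chain; total 21 days.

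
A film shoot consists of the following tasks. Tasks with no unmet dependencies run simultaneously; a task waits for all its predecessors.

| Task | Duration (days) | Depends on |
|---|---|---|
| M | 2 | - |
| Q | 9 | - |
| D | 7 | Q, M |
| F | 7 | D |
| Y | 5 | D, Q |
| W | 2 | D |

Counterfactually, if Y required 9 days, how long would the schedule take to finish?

25

As given, the longest chain is Q→D→F = 9+7+7 = 23, so the finish is 23 days.
The longest path through Y is only 21 days, so Y has float 2.
The binding chain switches to Q→D→Y = 9+7+9 = 25; finish 25 days.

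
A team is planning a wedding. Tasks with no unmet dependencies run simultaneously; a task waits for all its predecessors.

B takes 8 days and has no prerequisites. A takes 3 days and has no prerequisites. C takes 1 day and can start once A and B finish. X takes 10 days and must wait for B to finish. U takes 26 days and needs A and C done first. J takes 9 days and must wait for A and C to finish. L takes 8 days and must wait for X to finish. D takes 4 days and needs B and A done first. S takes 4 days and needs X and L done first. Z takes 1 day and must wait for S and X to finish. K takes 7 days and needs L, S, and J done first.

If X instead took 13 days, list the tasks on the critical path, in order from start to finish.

Actual critical path: B→X→L→S→K = 8+10+8+4+7 = 37 ⇒ 37 days.
Since X is critical, the +3 change carries straight to that chain (now 40 days).
The critical path is still B→X→L→S→K; finish is now 40 days.

B, X, L, S, K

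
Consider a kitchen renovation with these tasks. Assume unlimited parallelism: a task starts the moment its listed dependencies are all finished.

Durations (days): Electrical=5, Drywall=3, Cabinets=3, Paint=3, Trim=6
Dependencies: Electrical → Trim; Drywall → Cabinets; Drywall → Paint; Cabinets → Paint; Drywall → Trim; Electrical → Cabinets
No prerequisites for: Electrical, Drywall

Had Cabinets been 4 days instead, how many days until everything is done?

12

Baseline: Electrical→Cabinets→Paint = 5+3+3 = 11 → 11 days.
Since Cabinets is critical, the +1 change carries straight to that chain (now 12 days).
That remains the longest chain; total 12 days.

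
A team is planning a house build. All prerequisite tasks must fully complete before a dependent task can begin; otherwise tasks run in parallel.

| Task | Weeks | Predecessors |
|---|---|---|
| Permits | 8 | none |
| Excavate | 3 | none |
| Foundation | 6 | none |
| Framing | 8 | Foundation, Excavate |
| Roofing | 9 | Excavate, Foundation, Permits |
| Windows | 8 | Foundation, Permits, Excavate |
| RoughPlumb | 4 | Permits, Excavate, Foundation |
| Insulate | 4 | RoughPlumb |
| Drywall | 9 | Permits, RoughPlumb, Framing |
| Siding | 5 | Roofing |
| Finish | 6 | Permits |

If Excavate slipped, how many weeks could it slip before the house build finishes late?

3

The longest chain is Foundation→Framing→Drywall = 6+8+9 = 23; overall finish 23 weeks.
Longest path through Excavate: 20 weeks (earliest finish 3, latest finish 6).
Slack of Excavate = 3 − 0 = 3 weeks.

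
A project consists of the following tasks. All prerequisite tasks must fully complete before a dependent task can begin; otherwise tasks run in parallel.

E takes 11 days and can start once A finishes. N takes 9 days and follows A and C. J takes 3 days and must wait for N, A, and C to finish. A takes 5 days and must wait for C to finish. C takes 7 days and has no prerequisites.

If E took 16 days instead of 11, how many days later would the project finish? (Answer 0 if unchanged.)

4

Actual critical path: C→A→N→J = 7+5+9+3 = 24 ⇒ 24 days.
The longest path through E is only 23 days, so E has float 1.
The binding chain switches to C→A→E = 7+5+16 = 28; finish 28 days.
Change in finish: 28 − 24 = +4 days.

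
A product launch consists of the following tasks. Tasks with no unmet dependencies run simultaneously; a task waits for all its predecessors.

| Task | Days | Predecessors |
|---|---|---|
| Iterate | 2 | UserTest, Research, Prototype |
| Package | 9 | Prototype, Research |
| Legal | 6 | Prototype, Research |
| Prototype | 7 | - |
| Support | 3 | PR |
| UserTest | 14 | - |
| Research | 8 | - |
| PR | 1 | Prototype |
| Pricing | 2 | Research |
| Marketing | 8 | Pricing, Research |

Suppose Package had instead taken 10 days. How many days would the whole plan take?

18

Baseline: Research→Pricing→Marketing = 8+2+8 = 18 → 18 days.
Package is off the critical path — its longest chain is 17 days, giving 1 of slack.
Now Research→Package = 8+10 = 18 is longest, so the finish becomes 18 days.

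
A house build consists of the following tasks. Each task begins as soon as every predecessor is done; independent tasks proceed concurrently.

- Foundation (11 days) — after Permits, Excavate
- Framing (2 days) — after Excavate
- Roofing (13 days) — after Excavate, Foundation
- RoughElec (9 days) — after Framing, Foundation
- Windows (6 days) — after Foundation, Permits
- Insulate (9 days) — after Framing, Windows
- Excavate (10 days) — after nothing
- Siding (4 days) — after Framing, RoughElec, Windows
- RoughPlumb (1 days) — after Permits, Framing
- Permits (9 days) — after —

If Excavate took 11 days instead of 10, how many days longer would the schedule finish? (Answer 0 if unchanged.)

Critical path before the change: Excavate→Foundation→Windows→Insulate = 10+11+6+9 = 36 giving 36 days.
Since Excavate is critical, the +1 change carries straight to that chain (now 37 days).
No other chain overtakes it, so the finish is 37 days.
Change in finish: 37 − 36 = +1 days.

1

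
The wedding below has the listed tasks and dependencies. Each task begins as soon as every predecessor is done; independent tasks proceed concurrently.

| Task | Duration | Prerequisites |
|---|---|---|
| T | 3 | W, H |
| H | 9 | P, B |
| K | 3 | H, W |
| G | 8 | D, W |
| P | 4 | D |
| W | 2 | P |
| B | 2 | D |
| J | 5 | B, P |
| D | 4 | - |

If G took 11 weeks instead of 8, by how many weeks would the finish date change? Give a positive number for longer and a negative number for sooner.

Baseline: D→P→H→T = 4+4+9+3 = 20 → 20 weeks.
G is off the critical path — its longest chain is 18 weeks, giving 2 of slack.
Now D→P→W→G = 4+4+2+11 = 21 is longest, so the finish becomes 21 weeks.
Change in finish: 21 − 20 = +1 weeks.

1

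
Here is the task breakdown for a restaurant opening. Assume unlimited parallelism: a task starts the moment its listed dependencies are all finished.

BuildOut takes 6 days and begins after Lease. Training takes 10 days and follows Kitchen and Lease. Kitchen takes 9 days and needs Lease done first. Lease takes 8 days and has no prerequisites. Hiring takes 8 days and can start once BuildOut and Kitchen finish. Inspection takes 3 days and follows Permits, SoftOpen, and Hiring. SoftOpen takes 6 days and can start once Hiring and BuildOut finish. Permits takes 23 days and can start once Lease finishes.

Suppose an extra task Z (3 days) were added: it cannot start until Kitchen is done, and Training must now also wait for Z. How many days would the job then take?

Originally the job takes 34 days.
With Z inserted, Training now waits for max(Kitchen, Lease, Z).
New critical path: Lease→Permits→Inspection = 8+23+3 = 34 ⇒ 34 days.

34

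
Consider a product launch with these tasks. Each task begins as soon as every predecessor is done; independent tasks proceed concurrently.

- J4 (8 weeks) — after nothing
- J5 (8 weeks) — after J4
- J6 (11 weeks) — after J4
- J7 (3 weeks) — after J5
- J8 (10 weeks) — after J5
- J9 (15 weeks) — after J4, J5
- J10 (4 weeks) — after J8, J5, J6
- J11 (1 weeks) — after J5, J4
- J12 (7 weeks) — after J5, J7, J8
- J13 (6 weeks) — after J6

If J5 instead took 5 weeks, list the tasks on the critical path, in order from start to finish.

J4, J5, J8, J12

Baseline: J4→J5→J8→J12 = 8+8+10+7 = 33 → 33 weeks.
J5 lies on that path, so at 5 weeks the path becomes 30 weeks.
That remains the longest chain; total 30 weeks.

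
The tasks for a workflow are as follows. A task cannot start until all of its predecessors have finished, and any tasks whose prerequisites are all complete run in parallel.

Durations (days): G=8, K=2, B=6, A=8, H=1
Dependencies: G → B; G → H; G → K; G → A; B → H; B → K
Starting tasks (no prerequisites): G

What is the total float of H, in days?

Critical path: G→B→K = 8+6+2 = 16, so the finish is 16 days.
Longest path through H: 15 days (earliest finish 15, latest finish 16).
Float = 16 − 15 = 1.

1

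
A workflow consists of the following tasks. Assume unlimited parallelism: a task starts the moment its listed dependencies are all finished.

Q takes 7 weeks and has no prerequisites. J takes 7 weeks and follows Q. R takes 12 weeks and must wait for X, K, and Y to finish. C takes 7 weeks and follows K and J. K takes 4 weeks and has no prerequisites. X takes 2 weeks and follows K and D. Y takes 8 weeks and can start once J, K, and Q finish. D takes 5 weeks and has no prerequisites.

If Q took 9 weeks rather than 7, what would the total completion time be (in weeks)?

36

Baseline: Q→J→Y→R = 7+7+8+12 = 34 → 34 weeks.
Q is on the critical path; changing it to 9 makes that path 36 weeks.
No other chain overtakes it, so the finish is 36 weeks.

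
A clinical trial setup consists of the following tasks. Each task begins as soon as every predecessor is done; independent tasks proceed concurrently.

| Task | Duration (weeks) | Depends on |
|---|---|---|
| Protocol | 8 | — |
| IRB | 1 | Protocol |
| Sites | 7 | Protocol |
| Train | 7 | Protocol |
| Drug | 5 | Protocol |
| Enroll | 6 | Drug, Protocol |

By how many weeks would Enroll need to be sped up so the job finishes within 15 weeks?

Current finish: 19 weeks; target: 15.
Enroll is on every critical path, so each week cut from Enroll cuts the finish by one (this holds down to a finish of 15).
Need 19 − 15 = 4 weeks off Enroll → Enroll becomes 2 weeks, finish becomes 15.

4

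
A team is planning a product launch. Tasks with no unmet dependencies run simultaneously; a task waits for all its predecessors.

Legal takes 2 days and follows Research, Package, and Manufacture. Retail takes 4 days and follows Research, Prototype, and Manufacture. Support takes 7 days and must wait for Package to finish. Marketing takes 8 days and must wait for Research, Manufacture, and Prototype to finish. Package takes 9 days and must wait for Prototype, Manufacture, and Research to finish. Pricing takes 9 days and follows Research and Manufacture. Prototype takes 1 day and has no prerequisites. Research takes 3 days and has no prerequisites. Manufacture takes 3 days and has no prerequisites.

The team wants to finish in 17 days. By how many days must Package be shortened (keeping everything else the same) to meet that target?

Current finish: 19 days; target: 17.
Package is on every critical path, so each day cut from Package cuts the finish by one (this holds down to a finish of 12).
Need 19 − 17 = 2 days off Package → Package becomes 7 days, finish becomes 17.

2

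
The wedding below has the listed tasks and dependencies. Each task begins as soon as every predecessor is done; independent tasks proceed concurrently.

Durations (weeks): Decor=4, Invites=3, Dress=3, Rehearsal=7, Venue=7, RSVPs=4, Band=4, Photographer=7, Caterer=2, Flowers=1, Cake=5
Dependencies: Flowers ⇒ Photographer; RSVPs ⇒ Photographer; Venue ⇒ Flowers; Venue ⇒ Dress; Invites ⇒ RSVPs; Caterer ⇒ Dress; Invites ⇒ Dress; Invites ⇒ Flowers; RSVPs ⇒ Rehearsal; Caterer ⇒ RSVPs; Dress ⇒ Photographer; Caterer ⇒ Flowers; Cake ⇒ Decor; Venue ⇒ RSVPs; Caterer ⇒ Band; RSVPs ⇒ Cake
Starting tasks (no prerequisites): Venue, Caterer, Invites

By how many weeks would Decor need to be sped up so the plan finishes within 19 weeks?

Current finish: 20 weeks; target: 19.
Decor is on every critical path, so each week cut from Decor cuts the finish by one (this holds down to a finish of 18).
Need 20 − 19 = 1 week off Decor → Decor becomes 3 weeks, finish becomes 19.

1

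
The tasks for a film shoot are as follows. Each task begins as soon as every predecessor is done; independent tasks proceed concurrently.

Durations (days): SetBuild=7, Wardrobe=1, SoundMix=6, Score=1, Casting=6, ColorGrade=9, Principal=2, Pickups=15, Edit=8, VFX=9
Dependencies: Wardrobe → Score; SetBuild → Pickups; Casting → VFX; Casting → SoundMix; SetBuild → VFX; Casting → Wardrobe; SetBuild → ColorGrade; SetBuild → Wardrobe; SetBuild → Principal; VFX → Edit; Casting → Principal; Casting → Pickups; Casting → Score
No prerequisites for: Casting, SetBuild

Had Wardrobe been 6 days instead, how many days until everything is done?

The binding path is SetBuild→VFX→Edit = 7+9+8 = 24; finish at 24 days.
The longest path through Wardrobe is only 9 days, so Wardrobe has float 15.
The critical path is still SetBuild→VFX→Edit; finish is now 24 days.

24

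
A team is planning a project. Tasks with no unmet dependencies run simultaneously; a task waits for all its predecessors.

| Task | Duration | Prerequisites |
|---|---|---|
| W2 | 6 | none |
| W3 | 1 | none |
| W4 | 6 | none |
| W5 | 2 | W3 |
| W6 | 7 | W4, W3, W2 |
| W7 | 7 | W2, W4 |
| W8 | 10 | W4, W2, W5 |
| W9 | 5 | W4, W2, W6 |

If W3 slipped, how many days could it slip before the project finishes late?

W2→W6→W9 = 6+7+5 = 18 sets the makespan at 18 days.
W3 finishes as early as 1 and must finish by 6.
So W3 can slip 6 − 1 = 5 days.

5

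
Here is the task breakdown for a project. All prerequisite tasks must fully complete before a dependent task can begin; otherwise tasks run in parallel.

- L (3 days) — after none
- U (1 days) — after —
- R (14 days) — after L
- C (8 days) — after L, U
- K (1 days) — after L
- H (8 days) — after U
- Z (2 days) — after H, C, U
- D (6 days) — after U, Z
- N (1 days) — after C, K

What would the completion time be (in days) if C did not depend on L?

Before: longest chain L→C→Z→D = 3+8+2+6 = 19, finish 19.
Without L→C, C's earliest start moves from 3 to 1.
New critical path: L→R = 3+14 = 17 ⇒ 17 days.

17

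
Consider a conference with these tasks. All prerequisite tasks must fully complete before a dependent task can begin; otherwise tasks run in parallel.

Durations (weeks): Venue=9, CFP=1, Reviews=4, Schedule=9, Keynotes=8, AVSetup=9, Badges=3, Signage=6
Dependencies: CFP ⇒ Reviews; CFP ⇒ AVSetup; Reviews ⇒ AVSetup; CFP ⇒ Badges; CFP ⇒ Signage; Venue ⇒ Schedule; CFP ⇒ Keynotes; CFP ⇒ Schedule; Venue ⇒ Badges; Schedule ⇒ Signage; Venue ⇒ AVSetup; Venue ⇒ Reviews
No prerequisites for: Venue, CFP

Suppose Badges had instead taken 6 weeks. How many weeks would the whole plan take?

Actual critical path: Venue→Schedule→Signage = 9+9+6 = 24 ⇒ 24 weeks.
Badges has 12 weeks of float (longest path through it is 12).
The critical path is still Venue→Schedule→Signage; finish is now 24 weeks.

24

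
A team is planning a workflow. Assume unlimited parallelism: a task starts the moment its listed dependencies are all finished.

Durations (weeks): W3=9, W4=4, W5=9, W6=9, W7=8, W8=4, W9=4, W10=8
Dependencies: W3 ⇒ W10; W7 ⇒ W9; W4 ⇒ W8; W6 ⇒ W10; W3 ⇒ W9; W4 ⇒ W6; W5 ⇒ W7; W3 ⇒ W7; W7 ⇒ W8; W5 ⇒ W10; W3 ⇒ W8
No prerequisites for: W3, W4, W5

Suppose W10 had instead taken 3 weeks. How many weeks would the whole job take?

21

Baseline: W4→W6→W10 = 4+9+8 = 21 → 21 weeks.
W10 lies on that path, so at 3 weeks the path becomes 16 weeks.
Now W3→W7→W8 = 9+8+4 = 21 is longest, so the finish becomes 21 weeks.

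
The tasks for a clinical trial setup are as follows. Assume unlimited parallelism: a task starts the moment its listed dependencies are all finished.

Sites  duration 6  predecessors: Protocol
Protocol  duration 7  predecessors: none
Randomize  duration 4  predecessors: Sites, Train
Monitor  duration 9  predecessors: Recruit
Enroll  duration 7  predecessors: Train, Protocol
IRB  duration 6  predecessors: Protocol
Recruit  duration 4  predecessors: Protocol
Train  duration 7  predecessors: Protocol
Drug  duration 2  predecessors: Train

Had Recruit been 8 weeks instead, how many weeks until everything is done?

24

The binding path is Protocol→Train→Enroll = 7+7+7 = 21; finish at 21 weeks.
Recruit is off the critical path — its longest chain is 20 weeks, giving 1 of slack.
New critical path: Protocol→Recruit→Monitor = 7+8+9 = 24 ⇒ 24 weeks.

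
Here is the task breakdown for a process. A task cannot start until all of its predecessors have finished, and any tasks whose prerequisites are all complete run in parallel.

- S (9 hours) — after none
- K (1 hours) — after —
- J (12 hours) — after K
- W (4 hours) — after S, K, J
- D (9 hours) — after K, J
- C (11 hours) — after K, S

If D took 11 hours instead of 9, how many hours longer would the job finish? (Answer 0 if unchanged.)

2

Critical path before the change: K→J→D = 1+12+9 = 22 giving 22 hours.
D lies on that path, so at 11 hours the path becomes 24 hours.
No other chain overtakes it, so the finish is 24 hours.
Change in finish: 24 − 22 = +2 hours.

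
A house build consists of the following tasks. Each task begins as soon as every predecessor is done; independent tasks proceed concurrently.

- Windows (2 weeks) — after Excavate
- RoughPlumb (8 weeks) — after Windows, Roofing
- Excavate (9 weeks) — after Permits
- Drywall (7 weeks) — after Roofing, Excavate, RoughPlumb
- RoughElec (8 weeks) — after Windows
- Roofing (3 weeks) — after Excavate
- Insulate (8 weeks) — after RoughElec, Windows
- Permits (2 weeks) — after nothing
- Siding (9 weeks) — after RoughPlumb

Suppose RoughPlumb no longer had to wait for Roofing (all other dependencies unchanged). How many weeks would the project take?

30

Original critical path: Permits→Excavate→Roofing→RoughPlumb→Siding = 2+9+3+8+9 = 31 ⇒ 31 weeks.
Without Roofing→RoughPlumb, RoughPlumb's earliest start moves from 14 to 13.
New critical path: Permits→Excavate→Windows→RoughPlumb→Siding = 2+9+2+8+9 = 30 ⇒ 30 weeks.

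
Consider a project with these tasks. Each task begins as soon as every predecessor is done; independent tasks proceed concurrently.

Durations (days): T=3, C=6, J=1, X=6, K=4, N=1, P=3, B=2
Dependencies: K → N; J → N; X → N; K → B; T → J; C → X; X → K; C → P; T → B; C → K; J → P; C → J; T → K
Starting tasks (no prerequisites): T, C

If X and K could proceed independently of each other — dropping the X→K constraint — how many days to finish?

13

Original critical path: C→X→K→B = 6+6+4+2 = 18 ⇒ 18 days.
Without X→K, K's earliest start moves from 12 to 6.
The longest chain is now C→X→N = 6+6+1 = 13, so the plan takes 13 days.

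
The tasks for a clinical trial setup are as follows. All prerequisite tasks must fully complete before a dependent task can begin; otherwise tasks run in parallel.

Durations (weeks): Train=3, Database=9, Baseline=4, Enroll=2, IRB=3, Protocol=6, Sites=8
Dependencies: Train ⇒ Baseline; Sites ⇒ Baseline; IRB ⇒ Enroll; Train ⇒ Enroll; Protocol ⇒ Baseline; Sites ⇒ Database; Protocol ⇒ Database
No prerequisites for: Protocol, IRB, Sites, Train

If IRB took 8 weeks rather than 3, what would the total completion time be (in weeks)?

As given, the longest chain is Sites→Database = 8+9 = 17, so the finish is 17 weeks.
IRB is off the critical path — its longest chain is 5 weeks, giving 12 of slack.
That remains the longest chain; total 17 weeks.

17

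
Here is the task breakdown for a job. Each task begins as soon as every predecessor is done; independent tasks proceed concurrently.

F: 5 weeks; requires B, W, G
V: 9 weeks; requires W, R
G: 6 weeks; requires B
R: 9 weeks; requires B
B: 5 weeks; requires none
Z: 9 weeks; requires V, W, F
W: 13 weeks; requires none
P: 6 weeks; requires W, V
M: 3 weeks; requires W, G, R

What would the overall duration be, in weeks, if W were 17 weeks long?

Actual critical path: B→R→V→Z = 5+9+9+9 = 32 ⇒ 32 weeks.
The longest path through W is only 31 weeks, so W has float 1.
Now W→V→Z = 17+9+9 = 35 is longest, so the finish becomes 35 weeks.

35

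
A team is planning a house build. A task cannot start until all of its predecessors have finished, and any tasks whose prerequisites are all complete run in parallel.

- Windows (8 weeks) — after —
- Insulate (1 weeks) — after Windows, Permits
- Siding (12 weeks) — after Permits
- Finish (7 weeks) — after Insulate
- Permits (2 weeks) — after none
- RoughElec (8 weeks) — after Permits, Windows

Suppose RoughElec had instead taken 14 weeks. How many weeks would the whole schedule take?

The binding path is Windows→RoughElec = 8+8 = 16; finish at 16 weeks.
RoughElec lies on that path, so at 14 weeks the path becomes 22 weeks.
No other chain overtakes it, so the finish is 22 weeks.

22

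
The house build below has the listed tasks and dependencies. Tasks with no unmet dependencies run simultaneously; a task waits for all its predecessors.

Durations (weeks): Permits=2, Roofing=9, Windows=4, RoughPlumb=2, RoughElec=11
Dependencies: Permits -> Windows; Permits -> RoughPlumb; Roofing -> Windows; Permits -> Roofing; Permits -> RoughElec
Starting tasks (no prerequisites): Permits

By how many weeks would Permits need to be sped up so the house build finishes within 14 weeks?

1

Current finish: 15 weeks; target: 14.
Permits is on every critical path, so each week cut from Permits cuts the finish by one (this holds down to a finish of 14).
Need 15 − 14 = 1 week off Permits → Permits becomes 1 week, finish becomes 14.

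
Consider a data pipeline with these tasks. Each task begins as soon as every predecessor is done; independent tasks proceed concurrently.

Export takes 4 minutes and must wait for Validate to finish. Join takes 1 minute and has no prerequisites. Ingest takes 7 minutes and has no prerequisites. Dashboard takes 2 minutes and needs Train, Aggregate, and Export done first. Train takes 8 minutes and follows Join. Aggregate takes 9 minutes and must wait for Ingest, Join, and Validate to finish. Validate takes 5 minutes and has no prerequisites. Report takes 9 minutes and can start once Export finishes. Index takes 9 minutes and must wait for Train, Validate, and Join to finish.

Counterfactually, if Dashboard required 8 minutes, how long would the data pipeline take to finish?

Critical path before the change: Ingest→Aggregate→Dashboard = 7+9+2 = 18 giving 18 minutes.
Dashboard is on the critical path; changing it to 8 makes that path 24 minutes.
The critical path is still Ingest→Aggregate→Dashboard; finish is now 24 minutes.

24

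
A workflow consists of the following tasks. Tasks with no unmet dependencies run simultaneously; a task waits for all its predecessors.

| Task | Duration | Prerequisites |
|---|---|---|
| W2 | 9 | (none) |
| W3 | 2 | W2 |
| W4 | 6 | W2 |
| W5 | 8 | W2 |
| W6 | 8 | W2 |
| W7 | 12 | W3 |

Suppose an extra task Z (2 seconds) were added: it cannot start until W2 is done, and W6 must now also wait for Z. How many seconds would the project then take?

Originally the project takes 23 seconds.
With Z inserted, W6 now waits for max(W2, Z).
New critical path: W2→W3→W7 = 9+2+12 = 23 ⇒ 23 seconds.

23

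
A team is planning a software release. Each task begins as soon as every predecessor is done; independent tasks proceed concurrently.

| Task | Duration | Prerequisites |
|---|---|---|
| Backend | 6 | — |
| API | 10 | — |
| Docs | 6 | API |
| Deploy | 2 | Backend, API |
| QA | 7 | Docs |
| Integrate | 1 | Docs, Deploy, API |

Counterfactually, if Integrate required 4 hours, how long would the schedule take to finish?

23

Baseline: API→Docs→QA = 10+6+7 = 23 → 23 hours.
Integrate is off the critical path — its longest chain is 17 hours, giving 6 of slack.
No other chain overtakes it, so the finish is 23 hours.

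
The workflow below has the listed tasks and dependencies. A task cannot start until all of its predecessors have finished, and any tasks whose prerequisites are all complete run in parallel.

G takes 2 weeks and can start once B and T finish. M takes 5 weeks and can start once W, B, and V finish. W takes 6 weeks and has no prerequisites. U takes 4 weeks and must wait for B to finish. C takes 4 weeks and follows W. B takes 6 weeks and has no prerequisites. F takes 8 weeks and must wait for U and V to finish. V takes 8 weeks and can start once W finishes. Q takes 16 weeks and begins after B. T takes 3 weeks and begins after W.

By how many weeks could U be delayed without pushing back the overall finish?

B→Q = 6+16 = 22 sets the makespan at 22 weeks.
The longest chain containing U totals 18 weeks.
Float = 22 − 18 = 4.

4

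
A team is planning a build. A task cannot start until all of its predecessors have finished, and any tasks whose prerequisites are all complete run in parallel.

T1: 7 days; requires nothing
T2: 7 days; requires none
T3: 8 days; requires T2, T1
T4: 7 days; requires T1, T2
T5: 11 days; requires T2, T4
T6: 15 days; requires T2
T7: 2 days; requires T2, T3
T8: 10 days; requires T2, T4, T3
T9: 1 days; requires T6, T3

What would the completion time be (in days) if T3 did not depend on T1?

25

Original critical path: T1→T3→T8 = 7+8+10 = 25 ⇒ 25 days.
Dropping T1→T3 doesn't change T3's earliest start (7); another predecessor still binds.
New critical path: T1→T4→T5 = 7+7+11 = 25 ⇒ 25 days.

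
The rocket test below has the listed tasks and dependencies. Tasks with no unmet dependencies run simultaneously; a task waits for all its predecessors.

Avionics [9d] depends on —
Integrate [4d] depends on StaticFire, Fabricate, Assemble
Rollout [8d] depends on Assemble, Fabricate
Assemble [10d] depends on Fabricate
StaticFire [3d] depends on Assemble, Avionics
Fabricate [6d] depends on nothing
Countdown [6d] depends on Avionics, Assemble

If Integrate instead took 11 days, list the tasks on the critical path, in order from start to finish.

Baseline: Fabricate→Assemble→Rollout = 6+10+8 = 24 → 24 days.
The longest path through Integrate is only 23 days, so Integrate has float 1.
New critical path: Fabricate→Assemble→StaticFire→Integrate = 6+10+3+11 = 30 ⇒ 30 days.

Fabricate, Assemble, StaticFire, Integrate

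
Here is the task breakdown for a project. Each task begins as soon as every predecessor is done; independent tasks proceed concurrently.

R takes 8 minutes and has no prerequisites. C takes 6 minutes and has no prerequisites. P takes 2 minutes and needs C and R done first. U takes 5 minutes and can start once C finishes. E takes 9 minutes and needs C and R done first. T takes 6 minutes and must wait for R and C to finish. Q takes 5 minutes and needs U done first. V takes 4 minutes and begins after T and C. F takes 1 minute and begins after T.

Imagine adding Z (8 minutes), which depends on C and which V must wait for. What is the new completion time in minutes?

Originally the project takes 18 minutes.
With Z inserted, V now waits for max(T, C, Z).
New critical path: R→T→V = 8+6+4 = 18 ⇒ 18 minutes.

18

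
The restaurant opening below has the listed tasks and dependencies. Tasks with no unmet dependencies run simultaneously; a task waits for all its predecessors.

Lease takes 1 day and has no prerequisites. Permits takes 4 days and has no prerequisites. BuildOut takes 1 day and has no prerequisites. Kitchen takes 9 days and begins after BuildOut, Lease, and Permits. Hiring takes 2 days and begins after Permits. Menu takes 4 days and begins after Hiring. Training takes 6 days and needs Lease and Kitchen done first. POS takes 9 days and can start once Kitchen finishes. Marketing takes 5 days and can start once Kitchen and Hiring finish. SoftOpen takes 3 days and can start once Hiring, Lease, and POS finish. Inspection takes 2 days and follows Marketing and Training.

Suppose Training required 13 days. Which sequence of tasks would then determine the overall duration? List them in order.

Permits, Kitchen, Training, Inspection

Actual critical path: Permits→Kitchen→POS→SoftOpen = 4+9+9+3 = 25 ⇒ 25 days.
Training has 4 days of float (longest path through it is 21).
New critical path: Permits→Kitchen→Training→Inspection = 4+9+13+2 = 28 ⇒ 28 days.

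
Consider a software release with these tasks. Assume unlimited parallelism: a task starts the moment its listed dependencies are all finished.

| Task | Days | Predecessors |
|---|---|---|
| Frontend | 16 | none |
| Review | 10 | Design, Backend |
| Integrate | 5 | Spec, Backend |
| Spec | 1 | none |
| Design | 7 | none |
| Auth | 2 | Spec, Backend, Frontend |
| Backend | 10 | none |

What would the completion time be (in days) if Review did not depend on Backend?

Before: longest chain Backend→Review = 10+10 = 20, finish 20.
Without Backend→Review, Review's earliest start moves from 10 to 7.
The longest chain is now Frontend→Auth = 16+2 = 18, so the plan takes 18 days.

18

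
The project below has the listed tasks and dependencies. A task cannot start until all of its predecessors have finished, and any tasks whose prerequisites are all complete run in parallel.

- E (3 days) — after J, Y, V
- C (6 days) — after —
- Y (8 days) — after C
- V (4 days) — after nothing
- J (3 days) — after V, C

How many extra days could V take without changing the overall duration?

7

The longest chain is C→Y→E = 6+8+3 = 17; overall finish 17 days.
The longest chain containing V totals 10 days.
Float = 17 − 10 = 7.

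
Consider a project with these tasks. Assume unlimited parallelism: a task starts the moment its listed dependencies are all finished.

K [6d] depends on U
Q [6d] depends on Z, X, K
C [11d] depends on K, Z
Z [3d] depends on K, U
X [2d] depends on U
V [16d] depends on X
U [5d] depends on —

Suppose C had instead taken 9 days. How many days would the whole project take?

The binding path is U→K→Z→C = 5+6+3+11 = 25; finish at 25 days.
C lies on that path, so at 9 days the path becomes 23 days.
The critical path is still U→K→Z→C; finish is now 23 days.

23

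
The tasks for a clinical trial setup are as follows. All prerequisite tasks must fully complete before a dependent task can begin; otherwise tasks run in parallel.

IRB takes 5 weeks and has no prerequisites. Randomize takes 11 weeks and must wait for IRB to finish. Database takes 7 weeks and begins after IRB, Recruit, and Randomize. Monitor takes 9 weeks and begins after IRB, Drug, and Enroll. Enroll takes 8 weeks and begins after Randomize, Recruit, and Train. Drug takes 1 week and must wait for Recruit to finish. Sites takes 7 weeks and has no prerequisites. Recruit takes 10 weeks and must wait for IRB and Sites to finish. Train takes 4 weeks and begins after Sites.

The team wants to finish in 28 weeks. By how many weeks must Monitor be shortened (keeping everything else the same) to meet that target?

Current finish: 34 weeks; target: 28.
Monitor is on every critical path, so each week cut from Monitor cuts the finish by one (this holds down to a finish of 26).
Need 34 − 28 = 6 weeks off Monitor → Monitor becomes 3 weeks, finish becomes 28.

6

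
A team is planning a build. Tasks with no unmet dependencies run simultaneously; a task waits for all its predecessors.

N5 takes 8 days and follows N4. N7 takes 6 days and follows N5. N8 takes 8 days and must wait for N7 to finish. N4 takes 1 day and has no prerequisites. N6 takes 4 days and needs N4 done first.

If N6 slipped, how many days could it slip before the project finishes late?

18

Critical path: N4→N5→N7→N8 = 1+8+6+8 = 23, so the finish is 23 days.
The longest chain containing N6 totals 5 days.
Slack of N6 = 19 − 1 = 18 days.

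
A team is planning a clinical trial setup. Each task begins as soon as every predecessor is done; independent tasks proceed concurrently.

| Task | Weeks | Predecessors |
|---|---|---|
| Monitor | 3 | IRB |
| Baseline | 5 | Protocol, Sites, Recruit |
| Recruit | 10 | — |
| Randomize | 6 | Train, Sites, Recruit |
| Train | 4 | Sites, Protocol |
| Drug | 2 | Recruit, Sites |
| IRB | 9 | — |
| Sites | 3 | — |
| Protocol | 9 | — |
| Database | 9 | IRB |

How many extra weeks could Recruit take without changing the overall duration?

3

The longest chain is Protocol→Train→Randomize = 9+4+6 = 19; overall finish 19 weeks.
The longest chain containing Recruit totals 16 weeks.
So Recruit can slip 13 − 10 = 3 weeks.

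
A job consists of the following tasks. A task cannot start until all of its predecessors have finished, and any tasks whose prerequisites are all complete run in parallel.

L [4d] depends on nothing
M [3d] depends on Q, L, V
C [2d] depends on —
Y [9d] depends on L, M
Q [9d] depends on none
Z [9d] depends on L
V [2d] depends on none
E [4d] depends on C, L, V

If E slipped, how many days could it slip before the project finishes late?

Critical path: Q→M→Y = 9+3+9 = 21, so the finish is 21 days.
Longest path through E: 8 days (earliest finish 8, latest finish 21).
So E can slip 21 − 8 = 13 days.

13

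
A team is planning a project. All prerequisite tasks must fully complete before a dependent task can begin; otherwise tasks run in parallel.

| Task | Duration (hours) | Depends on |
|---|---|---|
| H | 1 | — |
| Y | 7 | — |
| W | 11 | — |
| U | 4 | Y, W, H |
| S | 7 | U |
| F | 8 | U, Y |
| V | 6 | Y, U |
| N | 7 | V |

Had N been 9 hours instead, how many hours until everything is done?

30

Actual critical path: W→U→V→N = 11+4+6+7 = 28 ⇒ 28 hours.
N lies on that path, so at 9 hours the path becomes 30 hours.
No other chain overtakes it, so the finish is 30 hours.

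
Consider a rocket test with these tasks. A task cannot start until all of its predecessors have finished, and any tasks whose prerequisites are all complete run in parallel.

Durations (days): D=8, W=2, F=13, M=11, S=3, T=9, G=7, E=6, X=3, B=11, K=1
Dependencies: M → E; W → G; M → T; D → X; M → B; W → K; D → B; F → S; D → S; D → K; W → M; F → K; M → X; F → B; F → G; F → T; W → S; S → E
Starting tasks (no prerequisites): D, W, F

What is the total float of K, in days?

10

W→M→B = 2+11+11 = 24 sets the makespan at 24 days.
Longest path through K: 14 days (earliest finish 14, latest finish 24).
So K can slip 24 − 14 = 10 days.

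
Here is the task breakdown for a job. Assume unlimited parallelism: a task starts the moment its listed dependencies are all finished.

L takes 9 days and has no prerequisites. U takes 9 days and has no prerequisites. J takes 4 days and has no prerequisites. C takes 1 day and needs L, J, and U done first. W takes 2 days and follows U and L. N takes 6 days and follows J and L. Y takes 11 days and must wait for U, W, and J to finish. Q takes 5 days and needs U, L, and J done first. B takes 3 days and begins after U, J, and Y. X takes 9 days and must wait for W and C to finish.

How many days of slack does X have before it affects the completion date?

5

Critical path: L→W→Y→B = 9+2+11+3 = 25, so the finish is 25 days.
Longest path through X: 20 days (earliest finish 20, latest finish 25).
Float = 25 − 20 = 5.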